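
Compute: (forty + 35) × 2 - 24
Convert forty (English words) → 40 (decimal)
Expression in decimal: (40 + 35) × 2 - 24
Parentheses first: 40 + 35 = 75
Multiply: 75 × 2 = 150
Subtract: 150 - 24 = 126
126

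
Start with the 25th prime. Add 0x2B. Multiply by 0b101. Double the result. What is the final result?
Convert the 25th prime (prime index) → 97 (decimal)
Start: 97
Convert 0x2B (hexadecimal) → 2×16 + 11 = 43 (decimal)
97 + 43 = 140
Convert 0b101 (binary) → 4 + 1 = 5 (decimal)
140 × 5 = 700
700 × 2 = 1400
1400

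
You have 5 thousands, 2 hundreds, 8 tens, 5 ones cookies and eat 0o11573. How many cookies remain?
Convert 5 thousands, 2 hundreds, 8 tens, 5 ones (place-value notation) → 5×1000 + 2×100 + 8×10 + 5 = 5285 (decimal)
Convert 0o11573 (octal) → 1×4096 + 1×512 + 5×64 + 7×8 + 3 = 4987 (decimal)
Compute 5285 - 4987 = 298
298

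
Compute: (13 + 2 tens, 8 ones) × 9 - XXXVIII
Convert 2 tens, 8 ones (place-value notation) → 2×10 + 8 = 28 (decimal)
Convert XXXVIII (Roman numeral) → 10 + 10 + 10 + 5 + 1 + 1 + 1 = 38 (decimal)
Expression in decimal: (13 + 28) × 9 - 38
Parentheses first: 13 + 28 = 41
Multiply: 41 × 9 = 369
Subtract: 369 - 38 = 331
331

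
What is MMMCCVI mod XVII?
Convert MMMCCVI (Roman numeral) → 1000 + 1000 + 1000 + 100 + 100 + 5 + 1 = 3206 (decimal)
Convert XVII (Roman numeral) → 10 + 5 + 1 + 1 = 17 (decimal)
Compute 3206 mod 17 = 10
10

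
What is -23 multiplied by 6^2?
Convert 6^2 (power) → 36 (decimal)
Compute -23 × 36 = -828
-828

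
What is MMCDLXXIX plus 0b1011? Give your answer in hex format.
Convert MMCDLXXIX (Roman numeral) → 1000 + 1000 + 400 + 50 + 10 + 10 + 9 = 2479 (decimal)
Convert 0b1011 (binary) → 8 + 2 + 1 = 11 (decimal)
Compute 2479 + 11 = 2490
Convert 2490 (decimal) → 2490 = 9×256 + 11×16 + 10 → 0x9BA (hexadecimal)
0x9BA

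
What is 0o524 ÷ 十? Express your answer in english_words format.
Convert 0o524 (octal) → 5×64 + 2×8 + 4 = 340 (decimal)
Convert 十 (Chinese numeral) → 1×10 = 10 (decimal)
Compute 340 ÷ 10 = 34
Convert 34 (decimal) → thirty-four (English words)
thirty-four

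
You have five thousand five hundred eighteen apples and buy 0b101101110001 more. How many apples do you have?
Convert five thousand five hundred eighteen (English words) → 5×1000 + 5×100 + 18 = 5518 (decimal)
Convert 0b101101110001 (binary) → 2048 + 512 + 256 + 64 + 32 + 16 + 1 = 2929 (decimal)
Compute 5518 + 2929 = 8447
8447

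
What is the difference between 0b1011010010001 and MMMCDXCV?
Convert 0b1011010010001 (binary) → 4096 + 1024 + 512 + 128 + 16 + 1 = 5777 (decimal)
Convert MMMCDXCV (Roman numeral) → 1000 + 1000 + 1000 + 400 + 90 + 5 = 3495 (decimal)
Difference: |5777 - 3495| = 2282
2282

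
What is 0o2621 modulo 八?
Convert 0o2621 (octal) → 2×512 + 6×64 + 2×8 + 1 = 1425 (decimal)
Convert 八 (Chinese numeral) → 8 (decimal)
Compute 1425 mod 8 = 1
1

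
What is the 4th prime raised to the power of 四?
Convert the 4th prime (prime index) → 7 (decimal)
Convert 四 (Chinese numeral) → 4 (decimal)
Compute 7 ^ 4 = 2401
2401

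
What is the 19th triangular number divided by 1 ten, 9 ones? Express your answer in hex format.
Convert the 19th triangular number (triangular index) → 19×20/2 = 190 (decimal)
Convert 1 ten, 9 ones (place-value notation) → 1×10 + 9 = 19 (decimal)
Compute 190 ÷ 19 = 10
Convert 10 (decimal) → 0xA (hexadecimal)
0xA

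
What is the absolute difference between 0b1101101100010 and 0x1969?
Convert 0b1101101100010 (binary) → 4096 + 2048 + 512 + 256 + 64 + 32 + 2 = 7010 (decimal)
Convert 0x1969 (hexadecimal) → 1×4096 + 9×256 + 6×16 + 9 = 6505 (decimal)
Compute |7010 - 6505| = 505
505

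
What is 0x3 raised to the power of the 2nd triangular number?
Convert 0x3 (hexadecimal) → 3 (decimal)
Convert the 2nd triangular number (triangular index) → 2×3/2 = 3 (decimal)
Compute 3 ^ 3 = 27
27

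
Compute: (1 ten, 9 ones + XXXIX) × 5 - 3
Convert 1 ten, 9 ones (place-value notation) → 1×10 + 9 = 19 (decimal)
Convert XXXIX (Roman numeral) → 10 + 10 + 10 + 9 = 39 (decimal)
Expression in decimal: (19 + 39) × 5 - 3
Parentheses first: 19 + 39 = 58
Multiply: 58 × 5 = 290
Subtract: 290 - 3 = 287
287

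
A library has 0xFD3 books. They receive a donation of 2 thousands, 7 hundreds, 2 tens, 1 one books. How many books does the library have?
Convert 0xFD3 (hexadecimal) → 15×256 + 13×16 + 3 = 4051 (decimal)
Convert 2 thousands, 7 hundreds, 2 tens, 1 one (place-value notation) → 2×1000 + 7×100 + 2×10 + 1 = 2721 (decimal)
Compute 4051 + 2721 = 6772
6772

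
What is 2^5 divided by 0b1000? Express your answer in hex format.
Convert 2^5 (power) → 32 (decimal)
Convert 0b1000 (binary) → 8 (decimal)
Compute 32 ÷ 8 = 4
Convert 4 (decimal) → 0x4 (hexadecimal)
0x4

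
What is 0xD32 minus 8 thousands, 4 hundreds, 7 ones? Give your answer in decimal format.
Convert 0xD32 (hexadecimal) → 13×256 + 3×16 + 2 = 3378 (decimal)
Convert 8 thousands, 4 hundreds, 7 ones (place-value notation) → 8×1000 + 4×100 + 7 = 8407 (decimal)
Compute 3378 - 8407 = -5029
-5029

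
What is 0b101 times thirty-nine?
Convert 0b101 (binary) → 4 + 1 = 5 (decimal)
Convert thirty-nine (English words) → 39 (decimal)
Compute 5 × 39 = 195
195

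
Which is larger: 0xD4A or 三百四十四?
Convert 0xD4A (hexadecimal) → 13×256 + 4×16 + 10 = 3402 (decimal)
Convert 三百四十四 (Chinese numeral) → 3×100 + 4×10 + 4 = 344 (decimal)
Compare 3402 vs 344: larger = 3402
3402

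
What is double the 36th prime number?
The 36th prime number = 151
Compute 151 × 2 = 302
302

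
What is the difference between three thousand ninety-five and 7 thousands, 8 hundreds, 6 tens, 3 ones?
Convert three thousand ninety-five (English words) → 3×1000 + 95 = 3095 (decimal)
Convert 7 thousands, 8 hundreds, 6 tens, 3 ones (place-value notation) → 7×1000 + 8×100 + 6×10 + 3 = 7863 (decimal)
Difference: |3095 - 7863| = 4768
4768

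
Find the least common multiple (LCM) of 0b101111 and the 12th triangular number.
Convert 0b101111 (binary) → 32 + 8 + 4 + 2 + 1 = 47 (decimal)
Convert the 12th triangular number (triangular index) → 12×13/2 = 78 (decimal)
Compute lcm(47, 78) = 3666
3666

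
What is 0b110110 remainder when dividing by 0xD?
Convert 0b110110 (binary) → 32 + 16 + 4 + 2 = 54 (decimal)
Convert 0xD (hexadecimal) → 13 (decimal)
Compute 54 mod 13 = 2
2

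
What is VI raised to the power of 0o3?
Convert VI (Roman numeral) → 5 + 1 = 6 (decimal)
Convert 0o3 (octal) → 3 (decimal)
Compute 6 ^ 3 = 216
216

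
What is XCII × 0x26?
Convert XCII (Roman numeral) → 90 + 1 + 1 = 92 (decimal)
Convert 0x26 (hexadecimal) → 2×16 + 6 = 38 (decimal)
Compute 92 × 38 = 3496
3496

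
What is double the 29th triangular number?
The 29th triangular number = 29×30/2 = 435
Compute 435 × 2 = 870
870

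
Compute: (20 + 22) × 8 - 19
Parentheses first: 20 + 22 = 42
Multiply: 42 × 8 = 336
Subtract: 336 - 19 = 317
317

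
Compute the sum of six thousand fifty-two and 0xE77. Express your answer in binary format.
Convert six thousand fifty-two (English words) → 6×1000 + 52 = 6052 (decimal)
Convert 0xE77 (hexadecimal) → 14×256 + 7×16 + 7 = 3703 (decimal)
Compute 6052 + 3703 = 9755
Convert 9755 (decimal) → 9755 = 8192 + 1024 + 512 + 16 + 8 + 2 + 1 → 0b10011000011011 (binary)
0b10011000011011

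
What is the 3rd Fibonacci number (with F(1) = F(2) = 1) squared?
The 3rd Fibonacci number (with F(1) = F(2) = 1): 1, 1, 2 → 2
Compute 2² = 2 × 2 = 4
4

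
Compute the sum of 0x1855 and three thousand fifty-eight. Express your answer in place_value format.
Convert 0x1855 (hexadecimal) → 1×4096 + 8×256 + 5×16 + 5 = 6229 (decimal)
Convert three thousand fifty-eight (English words) → 3×1000 + 58 = 3058 (decimal)
Compute 6229 + 3058 = 9287
Convert 9287 (decimal) → 9287 = 9×1000 + 2×100 + 8×10 + 7 → 9 thousands, 2 hundreds, 8 tens, 7 ones (place-value notation)
9 thousands, 2 hundreds, 8 tens, 7 ones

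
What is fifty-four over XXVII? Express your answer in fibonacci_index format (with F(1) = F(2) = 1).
Convert fifty-four (English words) → 54 (decimal)
Convert XXVII (Roman numeral) → 10 + 10 + 5 + 1 + 1 = 27 (decimal)
Compute 54 ÷ 27 = 2
Convert 2 (decimal) → 1, 1, 2 → the 3rd Fibonacci number (Fibonacci index)
the 3rd Fibonacci number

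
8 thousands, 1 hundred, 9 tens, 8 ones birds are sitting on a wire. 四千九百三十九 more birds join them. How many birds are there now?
Convert 8 thousands, 1 hundred, 9 tens, 8 ones (place-value notation) → 8×1000 + 1×100 + 9×10 + 8 = 8198 (decimal)
Convert 四千九百三十九 (Chinese numeral) → 4×1000 + 9×100 + 3×10 + 9 = 4939 (decimal)
Compute 8198 + 4939 = 13137
13137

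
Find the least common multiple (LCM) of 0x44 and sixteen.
Convert 0x44 (hexadecimal) → 4×16 + 4 = 68 (decimal)
Convert sixteen (English words) → 16 (decimal)
Compute lcm(68, 16) = 272
272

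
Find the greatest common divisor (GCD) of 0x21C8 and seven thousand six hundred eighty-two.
Convert 0x21C8 (hexadecimal) → 2×4096 + 1×256 + 12×16 + 8 = 8648 (decimal)
Convert seven thousand six hundred eighty-two (English words) → 7×1000 + 6×100 + 82 = 7682 (decimal)
Compute gcd(8648, 7682) = 46
46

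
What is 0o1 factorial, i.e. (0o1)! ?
Convert 0o1 (octal) → 1 (decimal)
Compute 1! = 1
1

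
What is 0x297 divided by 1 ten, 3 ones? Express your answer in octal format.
Convert 0x297 (hexadecimal) → 2×256 + 9×16 + 7 = 663 (decimal)
Convert 1 ten, 3 ones (place-value notation) → 1×10 + 3 = 13 (decimal)
Compute 663 ÷ 13 = 51
Convert 51 (decimal) → 51 = 6×8 + 3 → 0o63 (octal)
0o63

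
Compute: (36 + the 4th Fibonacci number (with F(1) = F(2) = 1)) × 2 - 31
Convert the 4th Fibonacci number (with F(1) = F(2) = 1) (Fibonacci index) → 1, 1, 2, 3 → 3 (decimal)
Expression in decimal: (36 + 3) × 2 - 31
Parentheses first: 36 + 3 = 39
Multiply: 39 × 2 = 78
Subtract: 78 - 31 = 47
47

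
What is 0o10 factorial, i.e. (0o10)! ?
Convert 0o10 (octal) → 1×8 = 8 (decimal)
Compute 8! = 40320
40320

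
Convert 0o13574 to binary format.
Convert 0o13574 (octal) → 1×4096 + 3×512 + 5×64 + 7×8 + 4 = 6012 (decimal)
Convert 6012 (decimal) → 6012 = 4096 + 1024 + 512 + 256 + 64 + 32 + 16 + 8 + 4 → 0b1011101111100 (binary)
0b1011101111100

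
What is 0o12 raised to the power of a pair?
Convert 0o12 (octal) → 1×8 + 2 = 10 (decimal)
Convert a pair (colloquial) → 2 (decimal)
Compute 10 ^ 2 = 100
100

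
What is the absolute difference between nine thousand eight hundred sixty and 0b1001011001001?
Convert nine thousand eight hundred sixty (English words) → 9×1000 + 8×100 + 60 = 9860 (decimal)
Convert 0b1001011001001 (binary) → 4096 + 512 + 128 + 64 + 8 + 1 = 4809 (decimal)
Compute |9860 - 4809| = 5051
5051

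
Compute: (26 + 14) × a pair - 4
Convert a pair (colloquial) → 2 (decimal)
Expression in decimal: (26 + 14) × 2 - 4
Parentheses first: 26 + 14 = 40
Multiply: 40 × 2 = 80
Subtract: 80 - 4 = 76
76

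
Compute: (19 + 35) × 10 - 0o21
Convert 0o21 (octal) → 2×8 + 1 = 17 (decimal)
Expression in decimal: (19 + 35) × 10 - 17
Parentheses first: 19 + 35 = 54
Multiply: 54 × 10 = 540
Subtract: 540 - 17 = 523
523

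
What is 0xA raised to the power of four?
Convert 0xA (hexadecimal) → 10 (decimal)
Convert four (English words) → 4 (decimal)
Compute 10 ^ 4 = 10000
10000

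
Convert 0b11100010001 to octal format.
Convert 0b11100010001 (binary) → 1024 + 512 + 256 + 16 + 1 = 1809 (decimal)
Convert 1809 (decimal) → 1809 = 3×512 + 4×64 + 2×8 + 1 → 0o3421 (octal)
0o3421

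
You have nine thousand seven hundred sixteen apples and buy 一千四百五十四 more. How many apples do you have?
Convert nine thousand seven hundred sixteen (English words) → 9×1000 + 7×100 + 16 = 9716 (decimal)
Convert 一千四百五十四 (Chinese numeral) → 1×1000 + 4×100 + 5×10 + 4 = 1454 (decimal)
Compute 9716 + 1454 = 11170
11170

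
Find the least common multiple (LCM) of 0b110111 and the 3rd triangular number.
Convert 0b110111 (binary) → 32 + 16 + 4 + 2 + 1 = 55 (decimal)
Convert the 3rd triangular number (triangular index) → 3×4/2 = 6 (decimal)
Compute lcm(55, 6) = 330
330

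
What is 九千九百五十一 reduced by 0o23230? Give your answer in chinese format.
Convert 九千九百五十一 (Chinese numeral) → 9×1000 + 9×100 + 5×10 + 1 = 9951 (decimal)
Convert 0o23230 (octal) → 2×4096 + 3×512 + 2×64 + 3×8 = 9880 (decimal)
Compute 9951 - 9880 = 71
Convert 71 (decimal) → 71 = 7×10 + 1 → 七十一 (Chinese numeral)
七十一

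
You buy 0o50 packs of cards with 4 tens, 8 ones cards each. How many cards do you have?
Convert 4 tens, 8 ones (place-value notation) → 4×10 + 8 = 48 (decimal)
Convert 0o50 (octal) → 5×8 = 40 (decimal)
Compute 48 × 40 = 1920
1920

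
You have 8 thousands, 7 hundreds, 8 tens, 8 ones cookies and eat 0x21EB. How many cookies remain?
Convert 8 thousands, 7 hundreds, 8 tens, 8 ones (place-value notation) → 8×1000 + 7×100 + 8×10 + 8 = 8788 (decimal)
Convert 0x21EB (hexadecimal) → 2×4096 + 1×256 + 14×16 + 11 = 8683 (decimal)
Compute 8788 - 8683 = 105
105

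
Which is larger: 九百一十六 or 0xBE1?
Convert 九百一十六 (Chinese numeral) → 9×100 + 1×10 + 6 = 916 (decimal)
Convert 0xBE1 (hexadecimal) → 11×256 + 14×16 + 1 = 3041 (decimal)
Compare 916 vs 3041: larger = 3041
3041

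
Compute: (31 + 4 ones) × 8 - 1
Convert 4 ones (place-value notation) → 4 (decimal)
Expression in decimal: (31 + 4) × 8 - 1
Parentheses first: 31 + 4 = 35
Multiply: 35 × 8 = 280
Subtract: 280 - 1 = 279
279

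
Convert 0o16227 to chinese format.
Convert 0o16227 (octal) → 1×4096 + 6×512 + 2×64 + 2×8 + 7 = 7319 (decimal)
Convert 7319 (decimal) → 7319 = 7×1000 + 3×100 + 1×10 + 9 → 七千三百一十九 (Chinese numeral)
七千三百一十九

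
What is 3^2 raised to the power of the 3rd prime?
Convert 3^2 (power) → 9 (decimal)
Convert the 3rd prime (prime index) → 5 (decimal)
Compute 9 ^ 5 = 59049
59049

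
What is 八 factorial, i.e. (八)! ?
Convert 八 (Chinese numeral) → 8 (decimal)
Compute 8! = 40320
40320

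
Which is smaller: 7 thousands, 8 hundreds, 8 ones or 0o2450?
Convert 7 thousands, 8 hundreds, 8 ones (place-value notation) → 7×1000 + 8×100 + 8 = 7808 (decimal)
Convert 0o2450 (octal) → 2×512 + 4×64 + 5×8 = 1320 (decimal)
Compare 7808 vs 1320: smaller = 1320
1320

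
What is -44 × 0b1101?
Convert 0b1101 (binary) → 8 + 4 + 1 = 13 (decimal)
Compute -44 × 13 = -572
-572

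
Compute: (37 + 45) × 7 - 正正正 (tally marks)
Convert 正正正 (tally marks) → 5 + 5 + 5 = 15 (decimal)
Expression in decimal: (37 + 45) × 7 - 15
Parentheses first: 37 + 45 = 82
Multiply: 82 × 7 = 574
Subtract: 574 - 15 = 559
559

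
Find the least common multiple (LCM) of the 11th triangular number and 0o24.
Convert the 11th triangular number (triangular index) → 11×12/2 = 66 (decimal)
Convert 0o24 (octal) → 2×8 + 4 = 20 (decimal)
Compute lcm(66, 20) = 660
660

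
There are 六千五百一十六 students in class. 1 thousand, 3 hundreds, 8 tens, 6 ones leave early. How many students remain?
Convert 六千五百一十六 (Chinese numeral) → 6×1000 + 5×100 + 1×10 + 6 = 6516 (decimal)
Convert 1 thousand, 3 hundreds, 8 tens, 6 ones (place-value notation) → 1×1000 + 3×100 + 8×10 + 6 = 1386 (decimal)
Compute 6516 - 1386 = 5130
5130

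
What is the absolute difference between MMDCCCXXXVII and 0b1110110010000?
Convert MMDCCCXXXVII (Roman numeral) → 1000 + 1000 + 500 + 100 + 100 + 100 + 10 + 10 + 10 + 5 + 1 + 1 = 2837 (decimal)
Convert 0b1110110010000 (binary) → 4096 + 2048 + 1024 + 256 + 128 + 16 = 7568 (decimal)
Compute |2837 - 7568| = 4731
4731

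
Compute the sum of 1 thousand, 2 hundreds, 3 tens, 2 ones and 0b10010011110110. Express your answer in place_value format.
Convert 1 thousand, 2 hundreds, 3 tens, 2 ones (place-value notation) → 1×1000 + 2×100 + 3×10 + 2 = 1232 (decimal)
Convert 0b10010011110110 (binary) → 8192 + 1024 + 128 + 64 + 32 + 16 + 4 + 2 = 9462 (decimal)
Compute 1232 + 9462 = 10694
Convert 10694 (decimal) → 10694 = 10×1000 + 6×100 + 9×10 + 4 → 10 thousands, 6 hundreds, 9 tens, 4 ones (place-value notation)
10 thousands, 6 hundreds, 9 tens, 4 ones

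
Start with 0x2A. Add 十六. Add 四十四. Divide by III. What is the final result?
Convert 0x2A (hexadecimal) → 2×16 + 10 = 42 (decimal)
Start: 42
Convert 十六 (Chinese numeral) → 1×10 + 6 = 16 (decimal)
42 + 16 = 58
Convert 四十四 (Chinese numeral) → 4×10 + 4 = 44 (decimal)
58 + 44 = 102
Convert III (Roman numeral) → 1 + 1 + 1 = 3 (decimal)
102 ÷ 3 = 34
34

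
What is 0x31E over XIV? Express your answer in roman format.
Convert 0x31E (hexadecimal) → 3×256 + 1×16 + 14 = 798 (decimal)
Convert XIV (Roman numeral) → 10 + 4 = 14 (decimal)
Compute 798 ÷ 14 = 57
Convert 57 (decimal) → 57 = 50 + 5 + 1 + 1 → LVII (Roman numeral)
LVII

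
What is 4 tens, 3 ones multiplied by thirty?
Convert 4 tens, 3 ones (place-value notation) → 4×10 + 3 = 43 (decimal)
Convert thirty (English words) → 30 (decimal)
Compute 43 × 30 = 1290
1290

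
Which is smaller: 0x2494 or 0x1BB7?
Convert 0x2494 (hexadecimal) → 2×4096 + 4×256 + 9×16 + 4 = 9364 (decimal)
Convert 0x1BB7 (hexadecimal) → 1×4096 + 11×256 + 11×16 + 7 = 7095 (decimal)
Compare 9364 vs 7095: smaller = 7095
7095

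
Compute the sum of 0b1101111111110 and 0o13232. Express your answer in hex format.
Convert 0b1101111111110 (binary) → 4096 + 2048 + 512 + 256 + 128 + 64 + 32 + 16 + 8 + 4 + 2 = 7166 (decimal)
Convert 0o13232 (octal) → 1×4096 + 3×512 + 2×64 + 3×8 + 2 = 5786 (decimal)
Compute 7166 + 5786 = 12952
Convert 12952 (decimal) → 12952 = 3×4096 + 2×256 + 9×16 + 8 → 0x3298 (hexadecimal)
0x3298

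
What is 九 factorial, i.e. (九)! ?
Convert 九 (Chinese numeral) → 9 (decimal)
Compute 9! = 362880
362880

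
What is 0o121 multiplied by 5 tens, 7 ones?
Convert 0o121 (octal) → 1×64 + 2×8 + 1 = 81 (decimal)
Convert 5 tens, 7 ones (place-value notation) → 5×10 + 7 = 57 (decimal)
Compute 81 × 57 = 4617
4617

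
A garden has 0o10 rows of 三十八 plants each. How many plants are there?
Convert 三十八 (Chinese numeral) → 3×10 + 8 = 38 (decimal)
Convert 0o10 (octal) → 1×8 = 8 (decimal)
Compute 38 × 8 = 304
304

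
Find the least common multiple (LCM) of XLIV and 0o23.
Convert XLIV (Roman numeral) → 40 + 4 = 44 (decimal)
Convert 0o23 (octal) → 2×8 + 3 = 19 (decimal)
Compute lcm(44, 19) = 836
836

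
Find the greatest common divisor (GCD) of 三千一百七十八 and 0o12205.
Convert 三千一百七十八 (Chinese numeral) → 3×1000 + 1×100 + 7×10 + 8 = 3178 (decimal)
Convert 0o12205 (octal) → 1×4096 + 2×512 + 2×64 + 5 = 5253 (decimal)
Compute gcd(3178, 5253) = 1
1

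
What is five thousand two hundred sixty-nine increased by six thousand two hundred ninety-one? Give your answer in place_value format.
Convert five thousand two hundred sixty-nine (English words) → 5×1000 + 2×100 + 69 = 5269 (decimal)
Convert six thousand two hundred ninety-one (English words) → 6×1000 + 2×100 + 91 = 6291 (decimal)
Compute 5269 + 6291 = 11560
Convert 11560 (decimal) → 11560 = 11×1000 + 5×100 + 6×10 → 11 thousands, 5 hundreds, 6 tens (place-value notation)
11 thousands, 5 hundreds, 6 tens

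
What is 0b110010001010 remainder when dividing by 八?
Convert 0b110010001010 (binary) → 2048 + 1024 + 128 + 8 + 2 = 3210 (decimal)
Convert 八 (Chinese numeral) → 8 (decimal)
Compute 3210 mod 8 = 2
2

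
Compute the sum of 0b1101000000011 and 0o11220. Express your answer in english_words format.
Convert 0b1101000000011 (binary) → 4096 + 2048 + 512 + 2 + 1 = 6659 (decimal)
Convert 0o11220 (octal) → 1×4096 + 1×512 + 2×64 + 2×8 = 4752 (decimal)
Compute 6659 + 4752 = 11411
Convert 11411 (decimal) → 11411 = 11×1000 + 4×100 + 11 → eleven thousand four hundred eleven (English words)
eleven thousand four hundred eleven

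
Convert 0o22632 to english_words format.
Convert 0o22632 (octal) → 2×4096 + 2×512 + 6×64 + 3×8 + 2 = 9626 (decimal)
Convert 9626 (decimal) → 9626 = 9×1000 + 6×100 + 26 → nine thousand six hundred twenty-six (English words)
nine thousand six hundred twenty-six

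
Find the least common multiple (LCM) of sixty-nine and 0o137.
Convert sixty-nine (English words) → 69 (decimal)
Convert 0o137 (octal) → 1×64 + 3×8 + 7 = 95 (decimal)
Compute lcm(69, 95) = 6555
6555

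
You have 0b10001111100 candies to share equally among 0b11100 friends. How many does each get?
Convert 0b10001111100 (binary) → 1024 + 64 + 32 + 16 + 8 + 4 = 1148 (decimal)
Convert 0b11100 (binary) → 16 + 8 + 4 = 28 (decimal)
Compute 1148 ÷ 28 = 41
41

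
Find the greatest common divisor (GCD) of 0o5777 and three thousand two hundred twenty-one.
Convert 0o5777 (octal) → 5×512 + 7×64 + 7×8 + 7 = 3071 (decimal)
Convert three thousand two hundred twenty-one (English words) → 3×1000 + 2×100 + 21 = 3221 (decimal)
Compute gcd(3071, 3221) = 1
1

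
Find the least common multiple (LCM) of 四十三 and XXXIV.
Convert 四十三 (Chinese numeral) → 4×10 + 3 = 43 (decimal)
Convert XXXIV (Roman numeral) → 10 + 10 + 10 + 4 = 34 (decimal)
Compute lcm(43, 34) = 1462
1462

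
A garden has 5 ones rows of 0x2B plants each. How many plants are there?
Convert 0x2B (hexadecimal) → 2×16 + 11 = 43 (decimal)
Convert 5 ones (place-value notation) → 5 (decimal)
Compute 43 × 5 = 215
215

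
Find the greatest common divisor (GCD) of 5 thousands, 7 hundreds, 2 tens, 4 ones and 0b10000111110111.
Convert 5 thousands, 7 hundreds, 2 tens, 4 ones (place-value notation) → 5×1000 + 7×100 + 2×10 + 4 = 5724 (decimal)
Convert 0b10000111110111 (binary) → 8192 + 256 + 128 + 64 + 32 + 16 + 4 + 2 + 1 = 8695 (decimal)
Compute gcd(5724, 8695) = 1
1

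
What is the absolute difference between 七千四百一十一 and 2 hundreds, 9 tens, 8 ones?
Convert 七千四百一十一 (Chinese numeral) → 7×1000 + 4×100 + 1×10 + 1 = 7411 (decimal)
Convert 2 hundreds, 9 tens, 8 ones (place-value notation) → 2×100 + 9×10 + 8 = 298 (decimal)
Compute |7411 - 298| = 7113
7113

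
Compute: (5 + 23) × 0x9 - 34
Convert 0x9 (hexadecimal) → 9 (decimal)
Expression in decimal: (5 + 23) × 9 - 34
Parentheses first: 5 + 23 = 28
Multiply: 28 × 9 = 252
Subtract: 252 - 34 = 218
218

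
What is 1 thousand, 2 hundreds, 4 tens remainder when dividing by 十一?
Convert 1 thousand, 2 hundreds, 4 tens (place-value notation) → 1×1000 + 2×100 + 4×10 = 1240 (decimal)
Convert 十一 (Chinese numeral) → 1×10 + 1 = 11 (decimal)
Compute 1240 mod 11 = 8
8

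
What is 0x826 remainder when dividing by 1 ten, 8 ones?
Convert 0x826 (hexadecimal) → 8×256 + 2×16 + 6 = 2086 (decimal)
Convert 1 ten, 8 ones (place-value notation) → 1×10 + 8 = 18 (decimal)
Compute 2086 mod 18 = 16
16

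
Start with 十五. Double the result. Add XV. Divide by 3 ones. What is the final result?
Convert 十五 (Chinese numeral) → 1×10 + 5 = 15 (decimal)
Start: 15
15 × 2 = 30
Convert XV (Roman numeral) → 10 + 5 = 15 (decimal)
30 + 15 = 45
Convert 3 ones (place-value notation) → 3 (decimal)
45 ÷ 3 = 15
15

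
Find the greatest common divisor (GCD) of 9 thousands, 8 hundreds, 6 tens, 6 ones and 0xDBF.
Convert 9 thousands, 8 hundreds, 6 tens, 6 ones (place-value notation) → 9×1000 + 8×100 + 6×10 + 6 = 9866 (decimal)
Convert 0xDBF (hexadecimal) → 13×256 + 11×16 + 15 = 3519 (decimal)
Compute gcd(9866, 3519) = 1
1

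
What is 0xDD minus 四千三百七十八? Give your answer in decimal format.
Convert 0xDD (hexadecimal) → 13×16 + 13 = 221 (decimal)
Convert 四千三百七十八 (Chinese numeral) → 4×1000 + 3×100 + 7×10 + 8 = 4378 (decimal)
Compute 221 - 4378 = -4157
-4157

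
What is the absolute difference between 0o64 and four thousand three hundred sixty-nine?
Convert 0o64 (octal) → 6×8 + 4 = 52 (decimal)
Convert four thousand three hundred sixty-nine (English words) → 4×1000 + 3×100 + 69 = 4369 (decimal)
Compute |52 - 4369| = 4317
4317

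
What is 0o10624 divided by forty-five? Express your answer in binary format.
Convert 0o10624 (octal) → 1×4096 + 6×64 + 2×8 + 4 = 4500 (decimal)
Convert forty-five (English words) → 45 (decimal)
Compute 4500 ÷ 45 = 100
Convert 100 (decimal) → 100 = 64 + 32 + 4 → 0b1100100 (binary)
0b1100100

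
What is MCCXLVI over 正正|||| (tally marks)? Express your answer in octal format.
Convert MCCXLVI (Roman numeral) → 1000 + 100 + 100 + 40 + 5 + 1 = 1246 (decimal)
Convert 正正|||| (tally marks) → 5 + 5 + 4 = 14 (decimal)
Compute 1246 ÷ 14 = 89
Convert 89 (decimal) → 89 = 1×64 + 3×8 + 1 → 0o131 (octal)
0o131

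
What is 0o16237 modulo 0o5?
Convert 0o16237 (octal) → 1×4096 + 6×512 + 2×64 + 3×8 + 7 = 7327 (decimal)
Convert 0o5 (octal) → 5 (decimal)
Compute 7327 mod 5 = 2
2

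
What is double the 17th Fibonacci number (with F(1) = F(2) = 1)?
The 17th Fibonacci number (with F(1) = F(2) = 1) = 1597
Compute 1597 × 2 = 3194
3194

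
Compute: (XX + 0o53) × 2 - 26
Convert XX (Roman numeral) → 10 + 10 = 20 (decimal)
Convert 0o53 (octal) → 5×8 + 3 = 43 (decimal)
Expression in decimal: (20 + 43) × 2 - 26
Parentheses first: 20 + 43 = 63
Multiply: 63 × 2 = 126
Subtract: 126 - 26 = 100
100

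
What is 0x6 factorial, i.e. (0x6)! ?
Convert 0x6 (hexadecimal) → 6 (decimal)
Compute 6! = 720
720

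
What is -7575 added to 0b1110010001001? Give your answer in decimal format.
Convert 0b1110010001001 (binary) → 4096 + 2048 + 1024 + 128 + 8 + 1 = 7305 (decimal)
Compute -7575 + 7305 = -270
-270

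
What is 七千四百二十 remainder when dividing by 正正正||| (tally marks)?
Convert 七千四百二十 (Chinese numeral) → 7×1000 + 4×100 + 2×10 = 7420 (decimal)
Convert 正正正||| (tally marks) → 5 + 5 + 5 + 3 = 18 (decimal)
Compute 7420 mod 18 = 4
4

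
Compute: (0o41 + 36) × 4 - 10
Convert 0o41 (octal) → 4×8 + 1 = 33 (decimal)
Expression in decimal: (33 + 36) × 4 - 10
Parentheses first: 33 + 36 = 69
Multiply: 69 × 4 = 276
Subtract: 276 - 10 = 266
266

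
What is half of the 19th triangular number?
The 19th triangular number = 19×20/2 = 190
Compute 190 ÷ 2 = 95
95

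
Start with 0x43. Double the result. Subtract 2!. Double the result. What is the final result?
Convert 0x43 (hexadecimal) → 4×16 + 3 = 67 (decimal)
Start: 67
67 × 2 = 134
Convert 2! (factorial) → 2 (decimal)
134 - 2 = 132
132 × 2 = 264
264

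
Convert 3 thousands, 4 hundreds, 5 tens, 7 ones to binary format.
Convert 3 thousands, 4 hundreds, 5 tens, 7 ones (place-value notation) → 3×1000 + 4×100 + 5×10 + 7 = 3457 (decimal)
Convert 3457 (decimal) → 3457 = 2048 + 1024 + 256 + 128 + 1 → 0b110110000001 (binary)
0b110110000001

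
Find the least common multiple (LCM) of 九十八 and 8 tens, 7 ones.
Convert 九十八 (Chinese numeral) → 9×10 + 8 = 98 (decimal)
Convert 8 tens, 7 ones (place-value notation) → 8×10 + 7 = 87 (decimal)
Compute lcm(98, 87) = 8526
8526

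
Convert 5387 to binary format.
Convert 5387 (decimal) → 5387 = 4096 + 1024 + 256 + 8 + 2 + 1 → 0b1010100001011 (binary)
0b1010100001011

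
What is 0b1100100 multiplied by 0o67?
Convert 0b1100100 (binary) → 64 + 32 + 4 = 100 (decimal)
Convert 0o67 (octal) → 6×8 + 7 = 55 (decimal)
Compute 100 × 55 = 5500
5500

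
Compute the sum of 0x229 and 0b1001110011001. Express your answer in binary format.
Convert 0x229 (hexadecimal) → 2×256 + 2×16 + 9 = 553 (decimal)
Convert 0b1001110011001 (binary) → 4096 + 512 + 256 + 128 + 16 + 8 + 1 = 5017 (decimal)
Compute 553 + 5017 = 5570
Convert 5570 (decimal) → 5570 = 4096 + 1024 + 256 + 128 + 64 + 2 → 0b1010111000010 (binary)
0b1010111000010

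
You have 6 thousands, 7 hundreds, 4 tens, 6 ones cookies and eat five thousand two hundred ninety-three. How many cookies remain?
Convert 6 thousands, 7 hundreds, 4 tens, 6 ones (place-value notation) → 6×1000 + 7×100 + 4×10 + 6 = 6746 (decimal)
Convert five thousand two hundred ninety-three (English words) → 5×1000 + 2×100 + 93 = 5293 (decimal)
Compute 6746 - 5293 = 1453
1453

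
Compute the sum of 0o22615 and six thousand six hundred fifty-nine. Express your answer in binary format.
Convert 0o22615 (octal) → 2×4096 + 2×512 + 6×64 + 1×8 + 5 = 9613 (decimal)
Convert six thousand six hundred fifty-nine (English words) → 6×1000 + 6×100 + 59 = 6659 (decimal)
Compute 9613 + 6659 = 16272
Convert 16272 (decimal) → 16272 = 8192 + 4096 + 2048 + 1024 + 512 + 256 + 128 + 16 → 0b11111110010000 (binary)
0b11111110010000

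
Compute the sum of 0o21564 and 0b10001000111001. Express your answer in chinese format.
Convert 0o21564 (octal) → 2×4096 + 1×512 + 5×64 + 6×8 + 4 = 9076 (decimal)
Convert 0b10001000111001 (binary) → 8192 + 512 + 32 + 16 + 8 + 1 = 8761 (decimal)
Compute 9076 + 8761 = 17837
Convert 17837 (decimal) → 17837 = 1×10000 + 7×1000 + 8×100 + 3×10 + 7 → 一万七千八百三十七 (Chinese numeral)
一万七千八百三十七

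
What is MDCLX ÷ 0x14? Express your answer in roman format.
Convert MDCLX (Roman numeral) → 1000 + 500 + 100 + 50 + 10 = 1660 (decimal)
Convert 0x14 (hexadecimal) → 1×16 + 4 = 20 (decimal)
Compute 1660 ÷ 20 = 83
Convert 83 (decimal) → 83 = 50 + 10 + 10 + 10 + 1 + 1 + 1 → LXXXIII (Roman numeral)
LXXXIII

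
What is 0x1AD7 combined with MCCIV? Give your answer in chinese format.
Convert 0x1AD7 (hexadecimal) → 1×4096 + 10×256 + 13×16 + 7 = 6871 (decimal)
Convert MCCIV (Roman numeral) → 1000 + 100 + 100 + 4 = 1204 (decimal)
Compute 6871 + 1204 = 8075
Convert 8075 (decimal) → 8075 = 8×1000 + 7×10 + 5 → 八千零七十五 (Chinese numeral)
八千零七十五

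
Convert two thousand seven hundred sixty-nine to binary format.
Convert two thousand seven hundred sixty-nine (English words) → 2×1000 + 7×100 + 69 = 2769 (decimal)
Convert 2769 (decimal) → 2769 = 2048 + 512 + 128 + 64 + 16 + 1 → 0b101011010001 (binary)
0b101011010001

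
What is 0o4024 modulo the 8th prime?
Convert 0o4024 (octal) → 4×512 + 2×8 + 4 = 2068 (decimal)
Convert the 8th prime (prime index) → 19 (decimal)
Compute 2068 mod 19 = 16
16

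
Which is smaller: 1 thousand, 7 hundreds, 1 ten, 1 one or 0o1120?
Convert 1 thousand, 7 hundreds, 1 ten, 1 one (place-value notation) → 1×1000 + 7×100 + 1×10 + 1 = 1711 (decimal)
Convert 0o1120 (octal) → 1×512 + 1×64 + 2×8 = 592 (decimal)
Compare 1711 vs 592: smaller = 592
592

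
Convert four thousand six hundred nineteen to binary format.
Convert four thousand six hundred nineteen (English words) → 4×1000 + 6×100 + 19 = 4619 (decimal)
Convert 4619 (decimal) → 4619 = 4096 + 512 + 8 + 2 + 1 → 0b1001000001011 (binary)
0b1001000001011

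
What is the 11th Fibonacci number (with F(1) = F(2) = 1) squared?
The 11th Fibonacci number (with F(1) = F(2) = 1): 1, 1, 2, 3, 5, 8, 13, 21, 34, 55, 89 → 89
Compute 89² = 89 × 89 = 7921
7921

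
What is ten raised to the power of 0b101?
Convert ten (English words) → 10 (decimal)
Convert 0b101 (binary) → 4 + 1 = 5 (decimal)
Compute 10 ^ 5 = 100000
100000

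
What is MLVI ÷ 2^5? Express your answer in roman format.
Convert MLVI (Roman numeral) → 1000 + 50 + 5 + 1 = 1056 (decimal)
Convert 2^5 (power) → 32 (decimal)
Compute 1056 ÷ 32 = 33
Convert 33 (decimal) → 33 = 10 + 10 + 10 + 1 + 1 + 1 → XXXIII (Roman numeral)
XXXIII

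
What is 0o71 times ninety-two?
Convert 0o71 (octal) → 7×8 + 1 = 57 (decimal)
Convert ninety-two (English words) → 92 (decimal)
Compute 57 × 92 = 5244
5244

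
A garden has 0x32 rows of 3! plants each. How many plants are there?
Convert 3! (factorial) → 6 (decimal)
Convert 0x32 (hexadecimal) → 3×16 + 2 = 50 (decimal)
Compute 6 × 50 = 300
300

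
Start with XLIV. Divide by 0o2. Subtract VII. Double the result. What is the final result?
Convert XLIV (Roman numeral) → 40 + 4 = 44 (decimal)
Start: 44
Convert 0o2 (octal) → 2 (decimal)
44 ÷ 2 = 22
Convert VII (Roman numeral) → 5 + 1 + 1 = 7 (decimal)
22 - 7 = 15
15 × 2 = 30
30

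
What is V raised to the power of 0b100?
Convert V (Roman numeral) → 5 (decimal)
Convert 0b100 (binary) → 4 (decimal)
Compute 5 ^ 4 = 625
625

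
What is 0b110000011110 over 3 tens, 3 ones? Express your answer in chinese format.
Convert 0b110000011110 (binary) → 2048 + 1024 + 16 + 8 + 4 + 2 = 3102 (decimal)
Convert 3 tens, 3 ones (place-value notation) → 3×10 + 3 = 33 (decimal)
Compute 3102 ÷ 33 = 94
Convert 94 (decimal) → 94 = 9×10 + 4 → 九十四 (Chinese numeral)
九十四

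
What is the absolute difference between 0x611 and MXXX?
Convert 0x611 (hexadecimal) → 6×256 + 1×16 + 1 = 1553 (decimal)
Convert MXXX (Roman numeral) → 1000 + 10 + 10 + 10 = 1030 (decimal)
Compute |1553 - 1030| = 523
523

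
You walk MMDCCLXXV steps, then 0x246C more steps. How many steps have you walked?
Convert MMDCCLXXV (Roman numeral) → 1000 + 1000 + 500 + 100 + 100 + 50 + 10 + 10 + 5 = 2775 (decimal)
Convert 0x246C (hexadecimal) → 2×4096 + 4×256 + 6×16 + 12 = 9324 (decimal)
Compute 2775 + 9324 = 12099
12099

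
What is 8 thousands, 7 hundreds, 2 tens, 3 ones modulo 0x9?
Convert 8 thousands, 7 hundreds, 2 tens, 3 ones (place-value notation) → 8×1000 + 7×100 + 2×10 + 3 = 8723 (decimal)
Convert 0x9 (hexadecimal) → 9 (decimal)
Compute 8723 mod 9 = 2
2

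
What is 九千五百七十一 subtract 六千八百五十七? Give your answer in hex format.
Convert 九千五百七十一 (Chinese numeral) → 9×1000 + 5×100 + 7×10 + 1 = 9571 (decimal)
Convert 六千八百五十七 (Chinese numeral) → 6×1000 + 8×100 + 5×10 + 7 = 6857 (decimal)
Compute 9571 - 6857 = 2714
Convert 2714 (decimal) → 2714 = 10×256 + 9×16 + 10 → 0xA9A (hexadecimal)
0xA9A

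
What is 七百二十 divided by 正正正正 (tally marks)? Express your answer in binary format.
Convert 七百二十 (Chinese numeral) → 7×100 + 2×10 = 720 (decimal)
Convert 正正正正 (tally marks) → 5 + 5 + 5 + 5 = 20 (decimal)
Compute 720 ÷ 20 = 36
Convert 36 (decimal) → 36 = 32 + 4 → 0b100100 (binary)
0b100100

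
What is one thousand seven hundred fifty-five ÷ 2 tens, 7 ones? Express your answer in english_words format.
Convert one thousand seven hundred fifty-five (English words) → 1×1000 + 7×100 + 55 = 1755 (decimal)
Convert 2 tens, 7 ones (place-value notation) → 2×10 + 7 = 27 (decimal)
Compute 1755 ÷ 27 = 65
Convert 65 (decimal) → sixty-five (English words)
sixty-five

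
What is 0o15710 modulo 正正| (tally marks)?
Convert 0o15710 (octal) → 1×4096 + 5×512 + 7×64 + 1×8 = 7112 (decimal)
Convert 正正| (tally marks) → 5 + 5 + 1 = 11 (decimal)
Compute 7112 mod 11 = 6
6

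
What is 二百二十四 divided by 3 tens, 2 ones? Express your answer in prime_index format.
Convert 二百二十四 (Chinese numeral) → 2×100 + 2×10 + 4 = 224 (decimal)
Convert 3 tens, 2 ones (place-value notation) → 3×10 + 2 = 32 (decimal)
Compute 224 ÷ 32 = 7
Convert 7 (decimal) → the 4th prime (prime index)
the 4th prime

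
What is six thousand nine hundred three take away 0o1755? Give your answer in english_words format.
Convert six thousand nine hundred three (English words) → 6×1000 + 9×100 + 3 = 6903 (decimal)
Convert 0o1755 (octal) → 1×512 + 7×64 + 5×8 + 5 = 1005 (decimal)
Compute 6903 - 1005 = 5898
Convert 5898 (decimal) → 5898 = 5×1000 + 8×100 + 98 → five thousand eight hundred ninety-eight (English words)
five thousand eight hundred ninety-eight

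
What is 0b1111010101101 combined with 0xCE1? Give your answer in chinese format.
Convert 0b1111010101101 (binary) → 4096 + 2048 + 1024 + 512 + 128 + 32 + 8 + 4 + 1 = 7853 (decimal)
Convert 0xCE1 (hexadecimal) → 12×256 + 14×16 + 1 = 3297 (decimal)
Compute 7853 + 3297 = 11150
Convert 11150 (decimal) → 11150 = 1×10000 + 1×1000 + 1×100 + 5×10 → 一万一千一百五十 (Chinese numeral)
一万一千一百五十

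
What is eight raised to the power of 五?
Convert eight (English words) → 8 (decimal)
Convert 五 (Chinese numeral) → 5 (decimal)
Compute 8 ^ 5 = 32768
32768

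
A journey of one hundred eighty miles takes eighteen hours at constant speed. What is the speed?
Convert one hundred eighty (English words) → 1×100 + 80 = 180 (decimal)
Convert eighteen (English words) → 18 (decimal)
Compute 180 ÷ 18 = 10
10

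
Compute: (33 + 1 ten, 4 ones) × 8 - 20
Convert 1 ten, 4 ones (place-value notation) → 1×10 + 4 = 14 (decimal)
Expression in decimal: (33 + 14) × 8 - 20
Parentheses first: 33 + 14 = 47
Multiply: 47 × 8 = 376
Subtract: 376 - 20 = 356
356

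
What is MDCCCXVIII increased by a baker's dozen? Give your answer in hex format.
Convert MDCCCXVIII (Roman numeral) → 1000 + 500 + 100 + 100 + 100 + 10 + 5 + 1 + 1 + 1 = 1818 (decimal)
Convert a baker's dozen (colloquial) → 13 (decimal)
Compute 1818 + 13 = 1831
Convert 1831 (decimal) → 1831 = 7×256 + 2×16 + 7 → 0x727 (hexadecimal)
0x727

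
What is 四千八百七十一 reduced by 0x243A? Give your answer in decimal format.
Convert 四千八百七十一 (Chinese numeral) → 4×1000 + 8×100 + 7×10 + 1 = 4871 (decimal)
Convert 0x243A (hexadecimal) → 2×4096 + 4×256 + 3×16 + 10 = 9274 (decimal)
Compute 4871 - 9274 = -4403
-4403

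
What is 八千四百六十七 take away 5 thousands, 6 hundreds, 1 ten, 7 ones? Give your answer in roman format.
Convert 八千四百六十七 (Chinese numeral) → 8×1000 + 4×100 + 6×10 + 7 = 8467 (decimal)
Convert 5 thousands, 6 hundreds, 1 ten, 7 ones (place-value notation) → 5×1000 + 6×100 + 1×10 + 7 = 5617 (decimal)
Compute 8467 - 5617 = 2850
Convert 2850 (decimal) → 2850 = 1000 + 1000 + 500 + 100 + 100 + 100 + 50 → MMDCCCL (Roman numeral)
MMDCCCL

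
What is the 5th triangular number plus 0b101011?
The 5th triangular number = 5×6/2 = 15
Convert 0b101011 (binary) → 32 + 8 + 2 + 1 = 43 (decimal)
Compute 15 + 43 = 58
58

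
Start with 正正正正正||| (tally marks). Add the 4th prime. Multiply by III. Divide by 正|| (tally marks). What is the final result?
Convert 正正正正正||| (tally marks) → 5 + 5 + 5 + 5 + 5 + 3 = 28 (decimal)
Start: 28
Convert the 4th prime (prime index) → 7 (decimal)
28 + 7 = 35
Convert III (Roman numeral) → 1 + 1 + 1 = 3 (decimal)
35 × 3 = 105
Convert 正|| (tally marks) → 5 + 2 = 7 (decimal)
105 ÷ 7 = 15
15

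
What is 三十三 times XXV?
Convert 三十三 (Chinese numeral) → 3×10 + 3 = 33 (decimal)
Convert XXV (Roman numeral) → 10 + 10 + 5 = 25 (decimal)
Compute 33 × 25 = 825
825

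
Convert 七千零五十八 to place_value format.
Convert 七千零五十八 (Chinese numeral) → 7×1000 + 5×10 + 8 = 7058 (decimal)
Convert 7058 (decimal) → 7058 = 7×1000 + 5×10 + 8 → 7 thousands, 5 tens, 8 ones (place-value notation)
7 thousands, 5 tens, 8 ones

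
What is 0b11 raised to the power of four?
Convert 0b11 (binary) → 2 + 1 = 3 (decimal)
Convert four (English words) → 4 (decimal)
Compute 3 ^ 4 = 81
81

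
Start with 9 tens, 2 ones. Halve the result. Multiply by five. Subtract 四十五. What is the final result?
Convert 9 tens, 2 ones (place-value notation) → 9×10 + 2 = 92 (decimal)
Start: 92
92 ÷ 2 = 46
Convert five (English words) → 5 (decimal)
46 × 5 = 230
Convert 四十五 (Chinese numeral) → 4×10 + 5 = 45 (decimal)
230 - 45 = 185
185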